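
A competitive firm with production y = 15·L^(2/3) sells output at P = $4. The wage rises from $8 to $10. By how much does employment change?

ΔL = -61

From P·MP_L = w with MP_L = 10·L^(-1/3), the labor demand is L(w) = (40/w)^(3).
At w = 8: L = 125. At w = 10: L = 64.
ΔL = 64 − 125 = -61.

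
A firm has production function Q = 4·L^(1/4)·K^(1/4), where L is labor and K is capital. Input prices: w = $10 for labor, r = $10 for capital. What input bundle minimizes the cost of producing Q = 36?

L* = 81, K* = 81

Cost minimization requires the marginal rate of technical substitution to equal the input-price ratio: MP_L/MP_K = w/r.
Here MP_L/MP_K = (1/4)·(K/L)/(1/4) = (K/L). Setting this equal to 10/10 = 1 gives K = L.
Substituting into Q = 36: 4·L^(1/4)·(L)^(1/4) = 36.
Solving, L = 81 and K = 81.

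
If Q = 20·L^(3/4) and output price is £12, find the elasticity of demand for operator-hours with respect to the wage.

MP_L = (3/4)·20·L^(-1/4), so P·MP_L = w gives 180·L^(-1/4) = w.
Solving, L(w) = (180/w)^(4). This is a constant-elasticity form: L ∝ w^(−4), so ε = −4.

ε = -4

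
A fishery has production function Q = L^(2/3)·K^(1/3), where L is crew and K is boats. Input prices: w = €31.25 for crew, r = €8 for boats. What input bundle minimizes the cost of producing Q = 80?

L* = 64, K* = 125

Cost minimization requires the marginal rate of technical substitution to equal the input-price ratio: MP_L/MP_K = w/r.
Here MP_L/MP_K = (2/3)·(K/L)/(1/3) = 2·(K/L). Setting this equal to 31.25/8 = 3.90625 gives K = 1.953125L.
Substituting into Q = 80: L^(2/3)·(1.953125L)^(1/3) = 80.
Solving, L = 64 and K = 125.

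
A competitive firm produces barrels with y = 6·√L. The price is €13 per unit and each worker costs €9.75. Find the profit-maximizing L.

MP_L = (1/2)·6·L^(-1/2) = 3·L^(-1/2).
Profit maximization for a price taker requires P·MP_L = w: 13·3·L^(-1/2) = 9.75.
So L^(-1/2) = 0.25, which gives L = 16.

L* = 16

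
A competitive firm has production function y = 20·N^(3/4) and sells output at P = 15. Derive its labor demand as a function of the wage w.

MP_N = (3/4)·20·N^(-1/4) = 15·N^(-1/4).
Setting P·MP_N = w: 225·N^(-1/4) = w.
Solving for N: N^(-1/4) = w/225, so N = (225/w)^(4).

N(w) = (225/w)^(4)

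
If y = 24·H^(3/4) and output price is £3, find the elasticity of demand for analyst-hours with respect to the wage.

ε = -4

MP_H = (3/4)·24·H^(-1/4), so P·MP_H = w gives 54·H^(-1/4) = w.
Solving, H(w) = (54/w)^(4). This is a constant-elasticity form: H ∝ w^(−4), so ε = −4.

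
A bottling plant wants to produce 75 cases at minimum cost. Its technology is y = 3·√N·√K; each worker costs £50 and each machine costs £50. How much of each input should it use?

N* = 25, K* = 25

Cost minimization requires the marginal rate of technical substitution to equal the input-price ratio: MP_N/MP_K = w/r.
Here MP_N/MP_K = (1/2)·(K/N)/(1/2) = (K/N). Setting this equal to 50/50 = 1 gives K = N.
Substituting into y = 75: 3·N^(1/2)·(N)^(1/2) = 75.
Solving, N = 25 and K = 25.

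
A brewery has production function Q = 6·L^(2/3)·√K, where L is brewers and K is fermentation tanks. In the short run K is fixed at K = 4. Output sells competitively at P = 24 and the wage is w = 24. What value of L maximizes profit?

L* = 512

With K = 4, MP_L = (2/3)·6·L^(-1/3)·4^(1/2) = 8·L^(-1/3).
Profit maximization for a price taker requires P·MP_L = w: 24·8·L^(-1/3) = 24.
So L^(-1/3) = 0.125, which gives L = 512.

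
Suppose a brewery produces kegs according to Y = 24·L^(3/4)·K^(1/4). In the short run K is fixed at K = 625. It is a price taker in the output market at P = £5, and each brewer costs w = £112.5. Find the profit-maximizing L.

L* = 256

With K = 625, MP_L = (3/4)·24·L^(-1/4)·625^(1/4) = 90·L^(-1/4).
Profit maximization for a price taker requires P·MP_L = w: 5·90·L^(-1/4) = 112.5.
So L^(-1/4) = 0.25, which gives L = 256.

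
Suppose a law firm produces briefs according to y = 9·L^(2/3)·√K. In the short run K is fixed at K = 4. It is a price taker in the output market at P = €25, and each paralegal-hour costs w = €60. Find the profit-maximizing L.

L* = 125

With K = 4, MP_L = (2/3)·9·L^(-1/3)·4^(1/2) = 12·L^(-1/3).
Profit maximization for a price taker requires P·MP_L = w: 25·12·L^(-1/3) = 60.
So L^(-1/3) = 0.2, which gives L = 125.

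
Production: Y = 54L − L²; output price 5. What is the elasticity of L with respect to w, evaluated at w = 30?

ε = -0.125

From P·MP_L = w with MP_L = 54 − 2L, labor demand is L(w) = (54 − w/5)/2.
dL/dw = −1/(10) = -0.1.
At w = 30, L = 24, so ε = (dL/dw)·(w/L) = (-0.1)·(30/24) = -0.125.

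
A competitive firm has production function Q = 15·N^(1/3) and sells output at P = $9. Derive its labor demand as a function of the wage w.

N(w) = (45/w)^(3/2)

MP_N = (1/3)·15·N^(-2/3) = 5·N^(-2/3).
Setting P·MP_N = w: 45·N^(-2/3) = w.
Solving for N: N^(-2/3) = w/45, so N = (45/w)^(3/2).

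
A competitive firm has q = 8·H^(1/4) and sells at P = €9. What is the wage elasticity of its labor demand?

MP_H = (1/4)·8·H^(-3/4), so P·MP_H = w gives 18·H^(-3/4) = w.
Solving, H(w) = (18/w)^(4/3). This is a constant-elasticity form: H ∝ w^(−4/3), so ε = −4/3.

ε = -4/3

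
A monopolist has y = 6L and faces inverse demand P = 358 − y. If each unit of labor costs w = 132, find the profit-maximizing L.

L* = 28

Marginal revenue from the inverse demand is MR = 358 − 2y.
The marginal product is MP_L = 6.
A monopolist hires until marginal revenue product equals the wage: MR·MP_L = w.
(358 − 12L)·6 = 132, so L = 28.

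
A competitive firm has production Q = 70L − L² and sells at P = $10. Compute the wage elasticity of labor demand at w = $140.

ε = -0.25

From P·MP_L = w with MP_L = 70 − 2L, labor demand is L(w) = (70 − w/10)/2.
dL/dw = −1/(20) = -0.05.
At w = 140, L = 28, so ε = (dL/dw)·(w/L) = (-0.05)·(140/28) = -0.25.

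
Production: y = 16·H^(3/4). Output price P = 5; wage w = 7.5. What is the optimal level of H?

MP_H = (3/4)·16·H^(-1/4) = 12·H^(-1/4).
Profit maximization for a price taker requires P·MP_H = w: 5·12·H^(-1/4) = 7.5.
So H^(-1/4) = 0.125, which gives H = 4096.

H* = 4096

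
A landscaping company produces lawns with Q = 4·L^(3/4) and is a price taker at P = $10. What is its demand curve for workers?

MP_L = (3/4)·4·L^(-1/4) = 3·L^(-1/4).
Setting P·MP_L = w: 30·L^(-1/4) = w.
Solving for L: L^(-1/4) = w/30, so L = (30/w)^(4).

L(w) = 810000/w^(4)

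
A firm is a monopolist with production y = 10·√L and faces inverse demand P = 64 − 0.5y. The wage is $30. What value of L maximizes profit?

Marginal revenue from the inverse demand is MR = 64 − y.
The marginal product is MP_L = 5·L^(-1/2).
A monopolist hires until marginal revenue product equals the wage: MR·MP_L = w.
At L, y = 10·√L. Substituting and solving: (64 − 10·√L)·5·L^(-1/2) = 30 gives L = 16.

L* = 16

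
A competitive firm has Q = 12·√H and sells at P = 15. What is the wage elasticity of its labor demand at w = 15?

MP_H = (1/2)·12·H^(-1/2), so P·MP_H = w gives 90·H^(-1/2) = w.
Solving, H(w) = (90/w)^(2). This is a constant-elasticity form: H ∝ w^(−2), so ε = −2.

ε = -2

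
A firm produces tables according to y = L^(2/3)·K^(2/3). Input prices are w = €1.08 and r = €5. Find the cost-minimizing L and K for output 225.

L* = 125, K* = 27

Cost minimization requires the marginal rate of technical substitution to equal the input-price ratio: MP_L/MP_K = w/r.
Here MP_L/MP_K = (2/3)·(K/L)/(2/3) = (K/L). Setting this equal to 1.08/5 = 0.216 gives K = 0.216L.
Substituting into y = 225: L^(2/3)·(0.216L)^(2/3) = 225.
Solving, L = 125 and K = 27.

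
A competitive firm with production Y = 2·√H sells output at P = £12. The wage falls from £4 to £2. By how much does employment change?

From P·MP_H = w with MP_H = H^(-1/2), the labor demand is H(w) = (12/w)^(2).
At w = 4: H = 9. At w = 2: H = 36.
ΔH = 36 − 9 = 27.

ΔH = 27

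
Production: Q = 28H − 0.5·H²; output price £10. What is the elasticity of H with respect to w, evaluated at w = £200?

From P·MP_H = w with MP_H = 28 − H, labor demand is H(w) = 28 − w/10.
dH/dw = −1/(10) = -0.1.
At w = 200, H = 8, so ε = (dH/dw)·(w/H) = (-0.1)·(200/8) = -2.5.

ε = -2.5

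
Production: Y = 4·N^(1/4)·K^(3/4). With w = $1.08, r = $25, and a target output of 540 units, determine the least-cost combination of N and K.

N* = 625, K* = 81

Cost minimization requires the marginal rate of technical substitution to equal the input-price ratio: MP_N/MP_K = w/r.
Here MP_N/MP_K = (1/4)·(K/N)/(3/4) = (1/3)·(K/N). Setting this equal to 1.08/25 = 0.0432 gives K = 0.1296N.
Substituting into Y = 540: 4·N^(1/4)·(0.1296N)^(3/4) = 540.
Solving, N = 625 and K = 81.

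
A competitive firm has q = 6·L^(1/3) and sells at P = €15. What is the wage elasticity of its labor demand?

ε = -1.5

MP_L = (1/3)·6·L^(-2/3), so P·MP_L = w gives 30·L^(-2/3) = w.
Solving, L(w) = (30/w)^(3/2). This is a constant-elasticity form: L ∝ w^(−3/2), so ε = −3/2.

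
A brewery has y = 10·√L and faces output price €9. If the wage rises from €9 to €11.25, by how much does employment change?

From P·MP_L = w with MP_L = 5·L^(-1/2), the labor demand is L(w) = (45/w)^(2).
At w = 9: L = 25. At w = 11.25: L = 16.
ΔL = 16 − 25 = -9.

ΔL = -9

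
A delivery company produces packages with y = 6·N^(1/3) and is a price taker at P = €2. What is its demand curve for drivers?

MP_N = (1/3)·6·N^(-2/3) = 2·N^(-2/3).
Setting P·MP_N = w: 4·N^(-2/3) = w.
Solving for N: N^(-2/3) = w/4, so N = (4/w)^(3/2).

N(w) = (4/w)^(3/2)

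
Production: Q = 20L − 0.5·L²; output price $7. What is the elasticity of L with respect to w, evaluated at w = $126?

From P·MP_L = w with MP_L = 20 − L, labor demand is L(w) = 20 − w/7.
dL/dw = −1/(7) = -1/7.
At w = 126, L = 2, so ε = (dL/dw)·(w/L) = (-1/7)·(126/2) = -9.

ε = -9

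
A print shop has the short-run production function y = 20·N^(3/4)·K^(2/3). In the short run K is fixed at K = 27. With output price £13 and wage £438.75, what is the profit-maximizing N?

With K = 27, MP_N = (3/4)·20·N^(-1/4)·27^(2/3) = 135·N^(-1/4).
Profit maximization for a price taker requires P·MP_N = w: 13·135·N^(-1/4) = 438.75.
So N^(-1/4) = 0.25, which gives N = 256.

N* = 256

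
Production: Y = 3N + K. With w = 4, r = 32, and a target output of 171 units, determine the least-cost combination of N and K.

The inputs are perfect substitutes, so the firm uses whichever has the lower cost per unit of output.
Cost per unit of output via N is 4/3; via K it is 32. N is cheaper.
Producing Y = 171 with N alone: N = 57, K = 0.

N* = 57, K* = 0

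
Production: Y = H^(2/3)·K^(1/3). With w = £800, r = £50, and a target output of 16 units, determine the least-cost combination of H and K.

H* = 8, K* = 64

Cost minimization requires the marginal rate of technical substitution to equal the input-price ratio: MP_H/MP_K = w/r.
Here MP_H/MP_K = (2/3)·(K/H)/(1/3) = 2·(K/H). Setting this equal to 800/50 = 16 gives K = 8H.
Substituting into Y = 16: H^(2/3)·(8H)^(1/3) = 16.
Solving, H = 8 and K = 64.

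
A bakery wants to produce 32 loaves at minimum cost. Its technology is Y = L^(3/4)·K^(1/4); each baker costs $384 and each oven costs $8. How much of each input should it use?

Cost minimization requires the marginal rate of technical substitution to equal the input-price ratio: MP_L/MP_K = w/r.
Here MP_L/MP_K = (3/4)·(K/L)/(1/4) = 3·(K/L). Setting this equal to 384/8 = 48 gives K = 16L.
Substituting into Y = 32: L^(3/4)·(16L)^(1/4) = 32.
Solving, L = 16 and K = 256.

L* = 16, K* = 256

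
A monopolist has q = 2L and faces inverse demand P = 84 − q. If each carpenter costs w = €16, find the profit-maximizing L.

Marginal revenue from the inverse demand is MR = 84 − 2q.
The marginal product is MP_L = 2.
A monopolist hires until marginal revenue product equals the wage: MR·MP_L = w.
(84 − 4L)·2 = 16, so L = 19.

L* = 19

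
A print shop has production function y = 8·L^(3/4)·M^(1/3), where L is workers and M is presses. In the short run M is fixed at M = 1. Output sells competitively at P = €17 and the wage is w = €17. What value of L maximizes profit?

With M = 1, MP_L = (3/4)·8·L^(-1/4)·1^(1/3) = 6·L^(-1/4).
Profit maximization for a price taker requires P·MP_L = w: 17·6·L^(-1/4) = 17.
So L^(-1/4) = 1/6, which gives L = 1296.

L* = 1296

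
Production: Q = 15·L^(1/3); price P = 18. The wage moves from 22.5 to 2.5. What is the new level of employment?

L* = 216

From P·MP_L = w with MP_L = 5·L^(-2/3), the labor demand is L(w) = (90/w)^(3/2).
At w = 22.5: L = 8. At w = 2.5: L = 216.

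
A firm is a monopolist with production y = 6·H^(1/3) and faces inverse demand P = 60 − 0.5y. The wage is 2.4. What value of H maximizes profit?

Marginal revenue from the inverse demand is MR = 60 − y.
The marginal product is MP_H = 2·H^(-2/3).
A monopolist hires until marginal revenue product equals the wage: MR·MP_H = w.
At H, y = 6·H^(1/3). Substituting and solving: (60 − 6·H^(1/3))·2·H^(-2/3) = 2.4 gives H = 125.

H* = 125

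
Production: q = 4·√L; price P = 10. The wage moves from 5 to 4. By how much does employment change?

ΔL = 9

From P·MP_L = w with MP_L = 2·L^(-1/2), the labor demand is L(w) = (20/w)^(2).
At w = 5: L = 16. At w = 4: L = 25.
ΔL = 25 − 16 = 9.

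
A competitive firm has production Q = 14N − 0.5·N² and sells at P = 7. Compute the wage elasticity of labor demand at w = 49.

From P·MP_N = w with MP_N = 14 − N, labor demand is N(w) = 14 − w/7.
dN/dw = −1/(7) = -1/7.
At w = 49, N = 7, so ε = (dN/dw)·(w/N) = (-1/7)·(49/7) = -1.

ε = -1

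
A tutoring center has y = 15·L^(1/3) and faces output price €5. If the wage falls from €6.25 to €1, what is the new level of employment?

From P·MP_L = w with MP_L = 5·L^(-2/3), the labor demand is L(w) = (25/w)^(3/2).
At w = 6.25: L = 8. At w = 1: L = 125.

L* = 125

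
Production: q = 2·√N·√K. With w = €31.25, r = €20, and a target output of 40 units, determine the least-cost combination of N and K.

Cost minimization requires the marginal rate of technical substitution to equal the input-price ratio: MP_N/MP_K = w/r.
Here MP_N/MP_K = (1/2)·(K/N)/(1/2) = (K/N). Setting this equal to 31.25/20 = 1.5625 gives K = 1.5625N.
Substituting into q = 40: 2·N^(1/2)·(1.5625N)^(1/2) = 40.
Solving, N = 16 and K = 25.

N* = 16, K* = 25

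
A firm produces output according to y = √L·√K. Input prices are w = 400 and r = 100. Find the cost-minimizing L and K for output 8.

L* = 4, K* = 16

Cost minimization requires the marginal rate of technical substitution to equal the input-price ratio: MP_L/MP_K = w/r.
Here MP_L/MP_K = (1/2)·(K/L)/(1/2) = (K/L). Setting this equal to 400/100 = 4 gives K = 4L.
Substituting into y = 8: L^(1/2)·(4L)^(1/2) = 8.
Solving, L = 4 and K = 16.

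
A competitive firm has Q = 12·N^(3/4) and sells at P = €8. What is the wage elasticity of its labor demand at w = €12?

ε = -4

MP_N = (3/4)·12·N^(-1/4), so P·MP_N = w gives 72·N^(-1/4) = w.
Solving, N(w) = (72/w)^(4). This is a constant-elasticity form: N ∝ w^(−4), so ε = −4.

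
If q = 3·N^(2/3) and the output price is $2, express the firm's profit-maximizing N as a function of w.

N(w) = 64/w³

MP_N = (2/3)·3·N^(-1/3) = 2·N^(-1/3).
Setting P·MP_N = w: 4·N^(-1/3) = w.
Solving for N: N^(-1/3) = w/4, so N = (4/w)^(3).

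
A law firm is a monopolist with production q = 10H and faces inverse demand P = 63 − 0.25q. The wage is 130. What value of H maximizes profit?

H* = 10

Marginal revenue from the inverse demand is MR = 63 − 0.5q.
The marginal product is MP_H = 10.
A monopolist hires until marginal revenue product equals the wage: MR·MP_H = w.
(63 − 5H)·10 = 130, so H = 10.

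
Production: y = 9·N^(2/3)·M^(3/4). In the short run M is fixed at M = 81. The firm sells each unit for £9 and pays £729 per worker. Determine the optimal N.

With M = 81, MP_N = (2/3)·9·N^(-1/3)·81^(3/4) = 162·N^(-1/3).
Profit maximization for a price taker requires P·MP_N = w: 9·162·N^(-1/3) = 729.
So N^(-1/3) = 0.5, which gives N = 8.

N* = 8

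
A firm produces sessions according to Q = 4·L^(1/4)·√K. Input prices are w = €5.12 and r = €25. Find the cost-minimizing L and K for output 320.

Cost minimization requires the marginal rate of technical substitution to equal the input-price ratio: MP_L/MP_K = w/r.
Here MP_L/MP_K = (1/4)·(K/L)/(1/2) = 0.5·(K/L). Setting this equal to 5.12/25 = 0.2048 gives K = 0.4096L.
Substituting into Q = 320: 4·L^(1/4)·(0.4096L)^(1/2) = 320.
Solving, L = 625 and K = 256.

L* = 625, K* = 256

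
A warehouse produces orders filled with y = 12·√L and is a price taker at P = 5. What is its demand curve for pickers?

MP_L = (1/2)·12·L^(-1/2) = 6·L^(-1/2).
Setting P·MP_L = w: 30·L^(-1/2) = w.
Solving for L: L^(-1/2) = w/30, so L = (30/w)^(2).

L(w) = 900/w²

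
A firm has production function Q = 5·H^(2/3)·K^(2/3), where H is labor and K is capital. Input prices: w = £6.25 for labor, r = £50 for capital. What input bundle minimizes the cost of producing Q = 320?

Cost minimization requires the marginal rate of technical substitution to equal the input-price ratio: MP_H/MP_K = w/r.
Here MP_H/MP_K = (2/3)·(K/H)/(2/3) = (K/H). Setting this equal to 6.25/50 = 0.125 gives K = 0.125H.
Substituting into Q = 320: 5·H^(2/3)·(0.125H)^(2/3) = 320.
Solving, H = 64 and K = 8.

H* = 64, K* = 8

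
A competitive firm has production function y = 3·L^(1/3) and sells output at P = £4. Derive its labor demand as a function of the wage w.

L(w) = (4/w)^(3/2)

MP_L = (1/3)·3·L^(-2/3) = L^(-2/3).
Setting P·MP_L = w: 4·L^(-2/3) = w.
Solving for L: L^(-2/3) = w/4, so L = (4/w)^(3/2).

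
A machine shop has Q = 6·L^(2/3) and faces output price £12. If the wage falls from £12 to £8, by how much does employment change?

From P·MP_L = w with MP_L = 4·L^(-1/3), the labor demand is L(w) = (48/w)^(3).
At w = 12: L = 64. At w = 8: L = 216.
ΔL = 216 − 64 = 152.

ΔL = 152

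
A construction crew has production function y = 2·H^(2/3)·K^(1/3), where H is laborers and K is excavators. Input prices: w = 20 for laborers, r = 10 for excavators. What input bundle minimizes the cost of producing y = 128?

Cost minimization requires the marginal rate of technical substitution to equal the input-price ratio: MP_H/MP_K = w/r.
Here MP_H/MP_K = (2/3)·(K/H)/(1/3) = 2·(K/H). Setting this equal to 20/10 = 2 gives K = H.
Substituting into y = 128: 2·H^(2/3)·(H)^(1/3) = 128.
Solving, H = 64 and K = 64.

H* = 64, K* = 64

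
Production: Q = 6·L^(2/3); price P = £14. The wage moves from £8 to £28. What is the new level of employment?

From P·MP_L = w with MP_L = 4·L^(-1/3), the labor demand is L(w) = (56/w)^(3).
At w = 8: L = 343. At w = 28: L = 8.

L* = 8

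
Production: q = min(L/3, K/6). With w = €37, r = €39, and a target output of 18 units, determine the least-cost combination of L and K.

L* = 54, K* = 108

With a fixed-proportions technology, the cost-minimizing bundle uses no slack in either input: L/3 = K/6 = q.
So L = 3·18 = 54 and K = 6·18 = 108.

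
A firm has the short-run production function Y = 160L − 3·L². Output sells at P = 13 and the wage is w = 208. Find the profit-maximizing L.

The marginal product of L is MP_L = 160 − 6L.
A price-taking firm hires until the value of the marginal product equals the wage: P·MP_L = w, so 13·(160 − 6L) = 208.
Then 160 − 6L = 16, giving L = 24.

L* = 24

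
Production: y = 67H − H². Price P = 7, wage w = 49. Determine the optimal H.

The marginal product of H is MP_H = 67 − 2H.
A price-taking firm hires until the value of the marginal product equals the wage: P·MP_H = w, so 7·(67 − 2H) = 49.
Then 67 − 2H = 7, giving H = 30.

H* = 30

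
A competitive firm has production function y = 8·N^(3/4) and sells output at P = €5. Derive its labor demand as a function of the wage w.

N(w) = 810000/w^(4)

MP_N = (3/4)·8·N^(-1/4) = 6·N^(-1/4).
Setting P·MP_N = w: 30·N^(-1/4) = w.
Solving for N: N^(-1/4) = w/30, so N = (30/w)^(4).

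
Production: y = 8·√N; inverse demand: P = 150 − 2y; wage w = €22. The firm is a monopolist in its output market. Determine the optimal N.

Marginal revenue from the inverse demand is MR = 150 − 4y.
The marginal product is MP_N = 4·N^(-1/2).
A monopolist hires until marginal revenue product equals the wage: MR·MP_N = w.
At N, y = 8·√N. Substituting and solving: (150 − 32·√N)·4·N^(-1/2) = 22 gives N = 16.

N* = 16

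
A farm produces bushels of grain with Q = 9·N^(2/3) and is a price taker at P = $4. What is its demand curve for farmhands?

N(w) = 13824/w³

MP_N = (2/3)·9·N^(-1/3) = 6·N^(-1/3).
Setting P·MP_N = w: 24·N^(-1/3) = w.
Solving for N: N^(-1/3) = w/24, so N = (24/w)^(3).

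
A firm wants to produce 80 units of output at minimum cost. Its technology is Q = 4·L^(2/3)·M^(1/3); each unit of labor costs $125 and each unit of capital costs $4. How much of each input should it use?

Cost minimization requires the marginal rate of technical substitution to equal the input-price ratio: MP_L/MP_M = w/r.
Here MP_L/MP_M = (2/3)·(M/L)/(1/3) = 2·(M/L). Setting this equal to 125/4 = 31.25 gives M = 15.625L.
Substituting into Q = 80: 4·L^(2/3)·(15.625L)^(1/3) = 80.
Solving, L = 8 and M = 125.

L* = 8, M* = 125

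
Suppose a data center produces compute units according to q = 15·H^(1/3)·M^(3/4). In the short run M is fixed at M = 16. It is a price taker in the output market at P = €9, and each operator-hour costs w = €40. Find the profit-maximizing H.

With M = 16, MP_H = (1/3)·15·H^(-2/3)·16^(3/4) = 40·H^(-2/3).
Profit maximization for a price taker requires P·MP_H = w: 9·40·H^(-2/3) = 40.
So H^(-2/3) = 1/9, which gives H = 27.

H* = 27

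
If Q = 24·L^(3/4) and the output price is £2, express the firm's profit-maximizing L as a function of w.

L(w) = 1679616/w^(4)

MP_L = (3/4)·24·L^(-1/4) = 18·L^(-1/4).
Setting P·MP_L = w: 36·L^(-1/4) = w.
Solving for L: L^(-1/4) = w/36, so L = (36/w)^(4).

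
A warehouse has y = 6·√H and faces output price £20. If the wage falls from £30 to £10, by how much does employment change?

From P·MP_H = w with MP_H = 3·H^(-1/2), the labor demand is H(w) = (60/w)^(2).
At w = 30: H = 4. At w = 10: H = 36.
ΔH = 36 − 4 = 32.

ΔH = 32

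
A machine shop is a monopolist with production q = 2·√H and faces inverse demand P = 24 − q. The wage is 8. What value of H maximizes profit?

H* = 4

Marginal revenue from the inverse demand is MR = 24 − 2q.
The marginal product is MP_H = H^(-1/2).
A monopolist hires until marginal revenue product equals the wage: MR·MP_H = w.
At H, q = 2·√H. Substituting and solving: (24 − 4·√H)·H^(-1/2) = 8 gives H = 4.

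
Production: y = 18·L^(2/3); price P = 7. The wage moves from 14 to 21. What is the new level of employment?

L* = 64

From P·MP_L = w with MP_L = 12·L^(-1/3), the labor demand is L(w) = (84/w)^(3).
At w = 14: L = 216. At w = 21: L = 64.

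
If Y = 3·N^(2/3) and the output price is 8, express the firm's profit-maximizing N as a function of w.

MP_N = (2/3)·3·N^(-1/3) = 2·N^(-1/3).
Setting P·MP_N = w: 16·N^(-1/3) = w.
Solving for N: N^(-1/3) = w/16, so N = (16/w)^(3).

N(w) = 4096/w³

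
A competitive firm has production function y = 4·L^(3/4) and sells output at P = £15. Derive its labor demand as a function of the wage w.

MP_L = (3/4)·4·L^(-1/4) = 3·L^(-1/4).
Setting P·MP_L = w: 45·L^(-1/4) = w.
Solving for L: L^(-1/4) = w/45, so L = (45/w)^(4).

L(w) = 4100625/w^(4)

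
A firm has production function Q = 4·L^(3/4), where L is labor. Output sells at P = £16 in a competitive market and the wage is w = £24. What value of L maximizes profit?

L* = 16

MP_L = (3/4)·4·L^(-1/4) = 3·L^(-1/4).
Profit maximization for a price taker requires P·MP_L = w: 16·3·L^(-1/4) = 24.
So L^(-1/4) = 0.5, which gives L = 16.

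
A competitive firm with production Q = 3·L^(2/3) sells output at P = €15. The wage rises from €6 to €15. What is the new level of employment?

L* = 8

From P·MP_L = w with MP_L = 2·L^(-1/3), the labor demand is L(w) = (30/w)^(3).
At w = 6: L = 125. At w = 15: L = 8.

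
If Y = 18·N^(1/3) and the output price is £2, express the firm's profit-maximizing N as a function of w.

N(w) = (12/w)^(3/2)

MP_N = (1/3)·18·N^(-2/3) = 6·N^(-2/3).
Setting P·MP_N = w: 12·N^(-2/3) = w.
Solving for N: N^(-2/3) = w/12, so N = (12/w)^(3/2).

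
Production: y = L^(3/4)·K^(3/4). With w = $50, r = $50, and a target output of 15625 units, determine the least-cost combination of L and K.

L* = 625, K* = 625

Cost minimization requires the marginal rate of technical substitution to equal the input-price ratio: MP_L/MP_K = w/r.
Here MP_L/MP_K = (3/4)·(K/L)/(3/4) = (K/L). Setting this equal to 50/50 = 1 gives K = L.
Substituting into y = 15625: L^(3/4)·(L)^(3/4) = 15625.
Solving, L = 625 and K = 625.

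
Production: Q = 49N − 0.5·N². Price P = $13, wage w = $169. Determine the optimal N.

N* = 36

The marginal product of N is MP_N = 49 − N.
A price-taking firm hires until the value of the marginal product equals the wage: P·MP_N = w, so 13·(49 − N) = 169.
Then 49 − N = 13, giving N = 36.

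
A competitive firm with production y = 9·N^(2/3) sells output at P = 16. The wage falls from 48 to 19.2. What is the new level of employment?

From P·MP_N = w with MP_N = 6·N^(-1/3), the labor demand is N(w) = (96/w)^(3).
At w = 48: N = 8. At w = 19.2: N = 125.

N* = 125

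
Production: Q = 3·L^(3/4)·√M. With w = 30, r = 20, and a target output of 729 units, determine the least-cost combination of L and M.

L* = 81, M* = 81

Cost minimization requires the marginal rate of technical substitution to equal the input-price ratio: MP_L/MP_M = w/r.
Here MP_L/MP_M = (3/4)·(M/L)/(1/2) = 1.5·(M/L). Setting this equal to 30/20 = 1.5 gives M = L.
Substituting into Q = 729: 3·L^(3/4)·(L)^(1/2) = 729.
Solving, L = 81 and M = 81.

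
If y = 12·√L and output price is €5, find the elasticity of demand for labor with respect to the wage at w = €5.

ε = -2

MP_L = (1/2)·12·L^(-1/2), so P·MP_L = w gives 30·L^(-1/2) = w.
Solving, L(w) = (30/w)^(2). This is a constant-elasticity form: L ∝ w^(−2), so ε = −2.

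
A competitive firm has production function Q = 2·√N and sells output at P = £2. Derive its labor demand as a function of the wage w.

N(w) = 4/w²

MP_N = (1/2)·2·N^(-1/2) = N^(-1/2).
Setting P·MP_N = w: 2·N^(-1/2) = w.
Solving for N: N^(-1/2) = w/2, so N = (2/w)^(2).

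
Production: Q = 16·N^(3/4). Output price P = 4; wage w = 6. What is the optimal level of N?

N* = 4096

MP_N = (3/4)·16·N^(-1/4) = 12·N^(-1/4).
Profit maximization for a price taker requires P·MP_N = w: 4·12·N^(-1/4) = 6.
So N^(-1/4) = 0.125, which gives N = 4096.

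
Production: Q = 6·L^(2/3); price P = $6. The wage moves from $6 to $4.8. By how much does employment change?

ΔL = 61

From P·MP_L = w with MP_L = 4·L^(-1/3), the labor demand is L(w) = (24/w)^(3).
At w = 6: L = 64. At w = 4.8: L = 125.
ΔL = 125 − 64 = 61.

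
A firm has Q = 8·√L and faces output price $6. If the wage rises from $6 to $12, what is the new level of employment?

L* = 4

From P·MP_L = w with MP_L = 4·L^(-1/2), the labor demand is L(w) = (24/w)^(2).
At w = 6: L = 16. At w = 12: L = 4.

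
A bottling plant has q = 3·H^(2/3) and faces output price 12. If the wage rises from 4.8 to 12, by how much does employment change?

ΔH = -117

From P·MP_H = w with MP_H = 2·H^(-1/3), the labor demand is H(w) = (24/w)^(3).
At w = 4.8: H = 125. At w = 12: H = 8.
ΔH = 8 − 125 = -117.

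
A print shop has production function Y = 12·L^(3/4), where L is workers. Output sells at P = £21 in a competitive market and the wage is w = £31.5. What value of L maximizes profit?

L* = 1296

MP_L = (3/4)·12·L^(-1/4) = 9·L^(-1/4).
Profit maximization for a price taker requires P·MP_L = w: 21·9·L^(-1/4) = 31.5.
So L^(-1/4) = 1/6, which gives L = 1296.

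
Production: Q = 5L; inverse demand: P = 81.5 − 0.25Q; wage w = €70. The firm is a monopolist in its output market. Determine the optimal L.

Marginal revenue from the inverse demand is MR = 81.5 − 0.5Q.
The marginal product is MP_L = 5.
A monopolist hires until marginal revenue product equals the wage: MR·MP_L = w.
(81.5 − 2.5L)·5 = 70, so L = 27.

L* = 27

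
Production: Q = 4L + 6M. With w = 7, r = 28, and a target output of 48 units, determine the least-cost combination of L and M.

The inputs are perfect substitutes, so the firm uses whichever has the lower cost per unit of output.
Cost per unit of output via L is w/4 = 1.75; via M it is r/6 = 14/3. L is cheaper.
Producing Q = 48 with L alone: L = 12, M = 0.

L* = 12, M* = 0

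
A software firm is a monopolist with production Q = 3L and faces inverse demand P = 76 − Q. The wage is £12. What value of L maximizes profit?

Marginal revenue from the inverse demand is MR = 76 − 2Q.
The marginal product is MP_L = 3.
A monopolist hires until marginal revenue product equals the wage: MR·MP_L = w.
(76 − 6L)·3 = 12, so L = 12.

L* = 12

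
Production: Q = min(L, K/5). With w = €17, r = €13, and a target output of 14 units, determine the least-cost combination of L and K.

L* = 14, K* = 70

With a fixed-proportions technology, the cost-minimizing bundle uses no slack in either input: L = K/5 = Q.
So L = 14 and K = 5·14 = 70.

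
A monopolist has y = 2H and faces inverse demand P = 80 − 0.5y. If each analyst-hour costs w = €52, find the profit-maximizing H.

Marginal revenue from the inverse demand is MR = 80 − y.
The marginal product is MP_H = 2.
A monopolist hires until marginal revenue product equals the wage: MR·MP_H = w.
(80 − 2H)·2 = 52, so H = 27.

H* = 27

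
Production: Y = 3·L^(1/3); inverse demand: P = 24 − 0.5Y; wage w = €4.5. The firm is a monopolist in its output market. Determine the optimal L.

L* = 8

Marginal revenue from the inverse demand is MR = 24 − Y.
The marginal product is MP_L = L^(-2/3).
A monopolist hires until marginal revenue product equals the wage: MR·MP_L = w.
At L, Y = 3·L^(1/3). Substituting and solving: (24 − 3·L^(1/3))·L^(-2/3) = 4.5 gives L = 8.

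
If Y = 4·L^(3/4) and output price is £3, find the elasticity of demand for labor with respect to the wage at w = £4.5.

MP_L = (3/4)·4·L^(-1/4), so P·MP_L = w gives 9·L^(-1/4) = w.
Solving, L(w) = (9/w)^(4). This is a constant-elasticity form: L ∝ w^(−4), so ε = −4.

ε = -4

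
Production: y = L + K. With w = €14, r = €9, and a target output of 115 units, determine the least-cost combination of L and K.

L* = 0, K* = 115

The inputs are perfect substitutes, so the firm uses whichever has the lower cost per unit of output.
Cost per unit of output via L is 14; via K it is 9. K is cheaper.
Producing y = 115 with K alone: L = 0, K = 115.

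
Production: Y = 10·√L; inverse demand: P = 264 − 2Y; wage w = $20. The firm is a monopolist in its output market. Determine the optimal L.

Marginal revenue from the inverse demand is MR = 264 − 4Y.
The marginal product is MP_L = 5·L^(-1/2).
A monopolist hires until marginal revenue product equals the wage: MR·MP_L = w.
At L, Y = 10·√L. Substituting and solving: (264 − 40·√L)·5·L^(-1/2) = 20 gives L = 36.

L* = 36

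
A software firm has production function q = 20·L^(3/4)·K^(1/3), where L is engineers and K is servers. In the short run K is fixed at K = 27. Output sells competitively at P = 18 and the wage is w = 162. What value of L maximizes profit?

L* = 625

With K = 27, MP_L = (3/4)·20·L^(-1/4)·27^(1/3) = 45·L^(-1/4).
Profit maximization for a price taker requires P·MP_L = w: 18·45·L^(-1/4) = 162.
So L^(-1/4) = 0.2, which gives L = 625.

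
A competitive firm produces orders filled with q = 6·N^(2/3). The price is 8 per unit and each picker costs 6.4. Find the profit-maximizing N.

MP_N = (2/3)·6·N^(-1/3) = 4·N^(-1/3).
Profit maximization for a price taker requires P·MP_N = w: 8·4·N^(-1/3) = 6.4.
So N^(-1/3) = 0.2, which gives N = 125.

N* = 125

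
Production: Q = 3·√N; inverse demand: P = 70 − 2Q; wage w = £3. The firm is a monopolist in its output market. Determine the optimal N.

Marginal revenue from the inverse demand is MR = 70 − 4Q.
The marginal product is MP_N = 1.5·N^(-1/2).
A monopolist hires until marginal revenue product equals the wage: MR·MP_N = w.
At N, Q = 3·√N. Substituting and solving: (70 − 12·√N)·1.5·N^(-1/2) = 3 gives N = 25.

N* = 25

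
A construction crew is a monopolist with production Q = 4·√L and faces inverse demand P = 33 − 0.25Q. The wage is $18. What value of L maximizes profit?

Marginal revenue from the inverse demand is MR = 33 − 0.5Q.
The marginal product is MP_L = 2·L^(-1/2).
A monopolist hires until marginal revenue product equals the wage: MR·MP_L = w.
At L, Q = 4·√L. Substituting and solving: (33 − 2·√L)·2·L^(-1/2) = 18 gives L = 9.

L* = 9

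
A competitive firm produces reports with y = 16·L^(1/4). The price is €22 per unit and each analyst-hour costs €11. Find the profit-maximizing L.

MP_L = (1/4)·16·L^(-3/4) = 4·L^(-3/4).
Profit maximization for a price taker requires P·MP_L = w: 22·4·L^(-3/4) = 11.
So L^(-3/4) = 0.125, which gives L = 16.

L* = 16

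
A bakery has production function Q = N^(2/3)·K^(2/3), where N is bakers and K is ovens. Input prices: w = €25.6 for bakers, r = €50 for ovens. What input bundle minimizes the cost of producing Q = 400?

Cost minimization requires the marginal rate of technical substitution to equal the input-price ratio: MP_N/MP_K = w/r.
Here MP_N/MP_K = (2/3)·(K/N)/(2/3) = (K/N). Setting this equal to 25.6/50 = 0.512 gives K = 0.512N.
Substituting into Q = 400: N^(2/3)·(0.512N)^(2/3) = 400.
Solving, N = 125 and K = 64.

N* = 125, K* = 64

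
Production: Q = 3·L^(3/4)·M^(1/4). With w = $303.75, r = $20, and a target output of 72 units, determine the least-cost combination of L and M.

L* = 16, M* = 81

Cost minimization requires the marginal rate of technical substitution to equal the input-price ratio: MP_L/MP_M = w/r.
Here MP_L/MP_M = (3/4)·(M/L)/(1/4) = 3·(M/L). Setting this equal to 303.75/20 = 15.1875 gives M = 5.0625L.
Substituting into Q = 72: 3·L^(3/4)·(5.0625L)^(1/4) = 72.
Solving, L = 16 and M = 81.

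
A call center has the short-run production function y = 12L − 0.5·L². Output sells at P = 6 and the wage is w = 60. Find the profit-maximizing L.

The marginal product of L is MP_L = 12 − L.
A price-taking firm hires until the value of the marginal product equals the wage: P·MP_L = w, so 6·(12 − L) = 60.
Then 12 − L = 10, giving L = 2.

L* = 2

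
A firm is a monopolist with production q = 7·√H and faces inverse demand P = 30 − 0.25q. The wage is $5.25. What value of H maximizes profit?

H* = 36

Marginal revenue from the inverse demand is MR = 30 − 0.5q.
The marginal product is MP_H = 3.5·H^(-1/2).
A monopolist hires until marginal revenue product equals the wage: MR·MP_H = w.
At H, q = 7·√H. Substituting and solving: (30 − 3.5·√H)·3.5·H^(-1/2) = 5.25 gives H = 36.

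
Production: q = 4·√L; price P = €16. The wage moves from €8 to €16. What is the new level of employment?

From P·MP_L = w with MP_L = 2·L^(-1/2), the labor demand is L(w) = (32/w)^(2).
At w = 8: L = 16. At w = 16: L = 4.

L* = 4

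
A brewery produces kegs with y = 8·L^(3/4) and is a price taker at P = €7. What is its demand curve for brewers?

MP_L = (3/4)·8·L^(-1/4) = 6·L^(-1/4).
Setting P·MP_L = w: 42·L^(-1/4) = w.
Solving for L: L^(-1/4) = w/42, so L = (42/w)^(4).

L(w) = 3111696/w^(4)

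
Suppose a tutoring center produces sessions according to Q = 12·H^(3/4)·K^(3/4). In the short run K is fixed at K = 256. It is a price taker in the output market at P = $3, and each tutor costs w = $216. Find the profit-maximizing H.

H* = 4096

With K = 256, MP_H = (3/4)·12·H^(-1/4)·256^(3/4) = 576·H^(-1/4).
Profit maximization for a price taker requires P·MP_H = w: 3·576·H^(-1/4) = 216.
So H^(-1/4) = 0.125, which gives H = 4096.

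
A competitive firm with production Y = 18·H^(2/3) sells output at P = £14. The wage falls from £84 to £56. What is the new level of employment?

H* = 27

From P·MP_H = w with MP_H = 12·H^(-1/3), the labor demand is H(w) = (168/w)^(3).
At w = 84: H = 8. At w = 56: H = 27.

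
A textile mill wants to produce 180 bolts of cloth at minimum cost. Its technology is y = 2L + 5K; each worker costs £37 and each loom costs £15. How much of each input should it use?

The inputs are perfect substitutes, so the firm uses whichever has the lower cost per unit of output.
Cost per unit of output via L is w/2 = 18.5; via K it is r/5 = 3. K is cheaper.
Producing y = 180 with K alone: L = 0, K = 36.

L* = 0, K* = 36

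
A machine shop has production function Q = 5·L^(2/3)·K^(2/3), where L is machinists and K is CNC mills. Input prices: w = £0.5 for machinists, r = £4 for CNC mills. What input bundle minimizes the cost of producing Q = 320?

L* = 64, K* = 8

Cost minimization requires the marginal rate of technical substitution to equal the input-price ratio: MP_L/MP_K = w/r.
Here MP_L/MP_K = (2/3)·(K/L)/(2/3) = (K/L). Setting this equal to 0.5/4 = 0.125 gives K = 0.125L.
Substituting into Q = 320: 5·L^(2/3)·(0.125L)^(2/3) = 320.
Solving, L = 64 and K = 8.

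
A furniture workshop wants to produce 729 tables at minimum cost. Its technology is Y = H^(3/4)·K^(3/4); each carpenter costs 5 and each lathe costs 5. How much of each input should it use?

H* = 81, K* = 81

Cost minimization requires the marginal rate of technical substitution to equal the input-price ratio: MP_H/MP_K = w/r.
Here MP_H/MP_K = (3/4)·(K/H)/(3/4) = (K/H). Setting this equal to 5/5 = 1 gives K = H.
Substituting into Y = 729: H^(3/4)·(H)^(3/4) = 729.
Solving, H = 81 and K = 81.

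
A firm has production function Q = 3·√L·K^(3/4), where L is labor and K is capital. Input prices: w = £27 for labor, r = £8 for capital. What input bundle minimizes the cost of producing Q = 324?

L* = 16, K* = 81

Cost minimization requires the marginal rate of technical substitution to equal the input-price ratio: MP_L/MP_K = w/r.
Here MP_L/MP_K = (1/2)·(K/L)/(3/4) = (2/3)·(K/L). Setting this equal to 27/8 = 3.375 gives K = 5.0625L.
Substituting into Q = 324: 3·L^(1/2)·(5.0625L)^(3/4) = 324.
Solving, L = 16 and K = 81.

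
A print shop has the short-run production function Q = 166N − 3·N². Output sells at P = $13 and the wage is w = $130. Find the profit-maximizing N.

N* = 26

The marginal product of N is MP_N = 166 − 6N.
A price-taking firm hires until the value of the marginal product equals the wage: P·MP_N = w, so 13·(166 − 6N) = 130.
Then 166 − 6N = 10, giving N = 26.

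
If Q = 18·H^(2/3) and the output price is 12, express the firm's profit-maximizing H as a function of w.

H(w) = 2985984/w³

MP_H = (2/3)·18·H^(-1/3) = 12·H^(-1/3).
Setting P·MP_H = w: 144·H^(-1/3) = w.
Solving for H: H^(-1/3) = w/144, so H = (144/w)^(3).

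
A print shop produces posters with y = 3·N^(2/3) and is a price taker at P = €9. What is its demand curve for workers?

N(w) = 5832/w³

MP_N = (2/3)·3·N^(-1/3) = 2·N^(-1/3).
Setting P·MP_N = w: 18·N^(-1/3) = w.
Solving for N: N^(-1/3) = w/18, so N = (18/w)^(3).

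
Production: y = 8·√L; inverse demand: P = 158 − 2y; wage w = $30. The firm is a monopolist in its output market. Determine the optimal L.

Marginal revenue from the inverse demand is MR = 158 − 4y.
The marginal product is MP_L = 4·L^(-1/2).
A monopolist hires until marginal revenue product equals the wage: MR·MP_L = w.
At L, y = 8·√L. Substituting and solving: (158 − 32·√L)·4·L^(-1/2) = 30 gives L = 16.

L* = 16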